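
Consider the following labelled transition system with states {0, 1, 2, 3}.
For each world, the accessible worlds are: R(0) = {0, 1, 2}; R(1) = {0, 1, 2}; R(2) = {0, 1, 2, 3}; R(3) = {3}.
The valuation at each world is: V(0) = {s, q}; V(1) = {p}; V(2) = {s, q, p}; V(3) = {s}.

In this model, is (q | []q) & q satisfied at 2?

At 2: q | []q is true, q is true, so (q | []q) & q is true.
  At 2: q is true, []q is false, so q | []q is true.
    At 2: []q requires q at every successor {0, 1, 2, 3}.
      q fails at 1, so []q is false at 2.

Yes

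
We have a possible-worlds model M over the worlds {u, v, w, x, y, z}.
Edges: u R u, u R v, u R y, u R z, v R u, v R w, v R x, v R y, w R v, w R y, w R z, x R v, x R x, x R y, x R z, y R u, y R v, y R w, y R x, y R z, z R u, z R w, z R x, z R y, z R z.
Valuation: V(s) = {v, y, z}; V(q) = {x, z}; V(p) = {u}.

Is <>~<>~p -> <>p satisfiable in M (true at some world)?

Recall that <>ψ holds at a world iff ψ holds at some accessible world.
Let φ = <>~<>~p -> <>p. Evaluate φ at each world:
  u (successors {u, v, y, z}): φ is true.
  v (successors {u, w, x, y}): φ is true.
  w (successors {v, y, z}): φ is true.
  x (successors {v, x, y, z}): φ is true.
  y (successors {u, v, w, x, z}): φ is true.
  z (successors {u, w, x, y, z}): φ is true.
Detail at u (witness):
  At u: <>~<>~p is false, <>p is true, so <>~<>~p -> <>p is true.
    At u: <>~<>~p requires ~<>~p at some successor in {u, v, y, z}.
      At u: ~<>~p is false.
      At v: ~<>~p is false.
      At y: ~<>~p is false.
      At z: ~<>~p is false.
    So <>~<>~p is false at u.
    At u: <>p requires p at some successor in {u, v, y, z}.
      p holds at u, so <>p is true at u.

Yes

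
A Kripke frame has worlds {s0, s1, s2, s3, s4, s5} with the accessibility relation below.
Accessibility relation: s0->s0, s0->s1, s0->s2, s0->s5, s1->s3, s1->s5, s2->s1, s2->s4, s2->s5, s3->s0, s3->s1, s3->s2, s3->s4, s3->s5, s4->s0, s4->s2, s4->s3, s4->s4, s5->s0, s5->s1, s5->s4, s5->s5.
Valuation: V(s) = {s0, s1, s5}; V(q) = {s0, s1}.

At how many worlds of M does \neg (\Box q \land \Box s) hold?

Let φ = \neg (\Box q \land \Box s). Evaluate φ at each world:
  s0 (successors {s0, s1, s2, s5}): φ is true.
  s1 (successors {s3, s5}): φ is true.
  s2 (successors {s1, s4, s5}): φ is true.
  s3 (successors {s0, s1, s2, s4, s5}): φ is true.
  s4 (successors {s0, s2, s3, s4}): φ is true.
  s5 (successors {s0, s1, s4, s5}): φ is true.
For instance, at s1:
  At s1: \Box q \land \Box s is false, so \neg (\Box q \land \Box s) is true.
    At s1: \Box q is false, \Box s is false, so \Box q \land \Box s is false.
      At s1: \Box q requires q at every successor {s3, s5}.
        q fails at s3, so \Box q is false at s1.
      At s1: \Box s requires s at every successor {s3, s5}.
        s fails at s3, so \Box s is false at s1.
Satisfying worlds: {s0, s1, s2, s3, s4, s5}

6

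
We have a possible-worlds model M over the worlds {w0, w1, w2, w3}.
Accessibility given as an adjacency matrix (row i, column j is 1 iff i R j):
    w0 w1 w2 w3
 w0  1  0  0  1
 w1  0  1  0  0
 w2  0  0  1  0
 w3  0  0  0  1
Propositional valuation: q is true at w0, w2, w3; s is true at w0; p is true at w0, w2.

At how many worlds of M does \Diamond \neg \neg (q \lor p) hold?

Let φ = \Diamond \neg \neg (q \lor p). Evaluate φ at each world:
  w0 (successors {w0, w3}): φ is true.
  w1 (successors {w1}): φ is false.
  w2 (successors {w2}): φ is true.
  w3 (successors {w3}): φ is true.
For instance, at w1:
  At w1: \Diamond \neg \neg (q \lor p) requires \neg \neg (q \lor p) at some successor in {w1}.
    At w1: \neg \neg (q \lor p) is false.
  So \Diamond \neg \neg (q \lor p) is false at w1.
Satisfying worlds: {w0, w2, w3}

3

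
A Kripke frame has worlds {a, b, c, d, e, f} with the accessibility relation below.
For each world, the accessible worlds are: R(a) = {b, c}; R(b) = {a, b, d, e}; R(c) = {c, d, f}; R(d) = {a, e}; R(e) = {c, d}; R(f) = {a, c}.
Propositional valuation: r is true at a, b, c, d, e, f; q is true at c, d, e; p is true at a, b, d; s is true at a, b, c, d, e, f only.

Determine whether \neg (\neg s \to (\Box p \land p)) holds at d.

No

Recall that \Box ψ holds at a world iff ψ holds at every accessible world, and \Diamond ψ holds iff ψ holds at some accessible world.
At d: \neg s \to (\Box p \land p) is true, so \neg (\neg s \to (\Box p \land p)) is false.
  At d: \neg s is false, \Box p \land p is false, so \neg s \to (\Box p \land p) is true.
    At d: \Box p is false, p is true, so \Box p \land p is false.
      At d: \Box p requires p at every successor {a, e}.
        p fails at e, so \Box p is false at d.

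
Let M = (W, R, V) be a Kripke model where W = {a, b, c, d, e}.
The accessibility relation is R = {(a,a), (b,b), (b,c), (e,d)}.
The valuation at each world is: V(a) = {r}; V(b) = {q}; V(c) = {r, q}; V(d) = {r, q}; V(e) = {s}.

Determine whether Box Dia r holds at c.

At c: no accessible worlds, so Box Dia r holds vacuously.

Yes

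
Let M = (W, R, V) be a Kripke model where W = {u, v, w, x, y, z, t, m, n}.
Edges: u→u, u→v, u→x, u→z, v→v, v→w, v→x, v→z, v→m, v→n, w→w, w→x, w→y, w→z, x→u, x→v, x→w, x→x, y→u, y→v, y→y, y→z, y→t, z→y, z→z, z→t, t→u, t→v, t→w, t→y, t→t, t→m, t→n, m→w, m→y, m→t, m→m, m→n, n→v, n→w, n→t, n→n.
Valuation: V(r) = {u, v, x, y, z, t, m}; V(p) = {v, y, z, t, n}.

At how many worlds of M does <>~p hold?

8

Recall that <>ψ holds at a world iff ψ holds at some accessible world.
Let φ = <>~p. Evaluate φ at each world:
  u (successors {u, v, x, z}): φ is true.
  v (successors {v, w, x, z, m, n}): φ is true.
  w (successors {w, x, y, z}): φ is true.
  x (successors {u, v, w, x}): φ is true.
  y (successors {u, v, y, z, t}): φ is true.
  z (successors {y, z, t}): φ is false.
  t (successors {u, v, w, y, t, m, n}): φ is true.
  m (successors {w, y, t, m, n}): φ is true.
  n (successors {v, w, t, n}): φ is true.
For instance, at z:
  At z: <>~p requires ~p at some successor in {y, z, t}.
    At y: ~p is false.
    At z: ~p is false.
    At t: ~p is false.
  So <>~p is false at z.
Satisfying worlds: {u, v, w, x, y, t, m, n}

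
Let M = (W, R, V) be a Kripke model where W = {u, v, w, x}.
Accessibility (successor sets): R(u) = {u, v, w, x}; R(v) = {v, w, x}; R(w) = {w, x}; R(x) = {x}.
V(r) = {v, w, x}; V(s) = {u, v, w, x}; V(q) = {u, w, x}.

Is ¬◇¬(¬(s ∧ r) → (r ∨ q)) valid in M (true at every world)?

Yes

Let φ = ¬◇¬(¬(s ∧ r) → (r ∨ q)). Evaluate φ at each world:
  u (successors {u, v, w, x}): φ is true.
  v (successors {v, w, x}): φ is true.
  w (successors {w, x}): φ is true.
  x (successors {x}): φ is true.
For instance, at x:
  At x: ◇¬(¬(s ∧ r) → (r ∨ q)) is false, so ¬◇¬(¬(s ∧ r) → (r ∨ q)) is true.
    At x: ◇¬(¬(s ∧ r) → (r ∨ q)) requires ¬(¬(s ∧ r) → (r ∨ q)) at some successor in {x}.
      At x: ¬(¬(s ∧ r) → (r ∨ q)) is false.
    So ◇¬(¬(s ∧ r) → (r ∨ q)) is false at x.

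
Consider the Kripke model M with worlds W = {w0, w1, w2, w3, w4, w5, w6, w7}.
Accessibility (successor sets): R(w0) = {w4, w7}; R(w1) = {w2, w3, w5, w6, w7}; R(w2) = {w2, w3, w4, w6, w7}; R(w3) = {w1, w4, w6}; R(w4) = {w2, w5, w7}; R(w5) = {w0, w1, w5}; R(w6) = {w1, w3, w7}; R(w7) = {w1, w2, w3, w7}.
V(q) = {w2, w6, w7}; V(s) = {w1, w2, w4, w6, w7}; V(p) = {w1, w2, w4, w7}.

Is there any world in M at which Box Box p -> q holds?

Yes

Let φ = Box Box p -> q. Evaluate φ at each world:
  w0 (successors {w4, w7}): φ is true.
  w1 (successors {w2, w3, w5, w6, w7}): φ is true.
  w2 (successors {w2, w3, w4, w6, w7}): φ is true.
  w3 (successors {w1, w4, w6}): φ is true.
  w4 (successors {w2, w5, w7}): φ is true.
  w5 (successors {w0, w1, w5}): φ is true.
  w6 (successors {w1, w3, w7}): φ is true.
  w7 (successors {w1, w2, w3, w7}): φ is true.
Detail at w0 (witness):
  At w0: Box Box p is false, q is false, so Box Box p -> q is true.
    At w0: Box Box p requires Box p at every successor {w4, w7}.
      Box p fails at w4, so Box Box p is false at w0.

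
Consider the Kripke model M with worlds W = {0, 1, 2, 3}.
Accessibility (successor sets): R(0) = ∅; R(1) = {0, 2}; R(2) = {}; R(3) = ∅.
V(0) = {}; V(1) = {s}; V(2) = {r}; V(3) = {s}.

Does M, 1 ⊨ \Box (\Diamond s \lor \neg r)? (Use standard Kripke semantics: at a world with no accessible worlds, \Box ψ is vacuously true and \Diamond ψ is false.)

Recall that \Box ψ holds at a world iff ψ holds at every accessible world, and \Diamond ψ holds iff ψ holds at some accessible world.
At 1: \Box (\Diamond s \lor \neg r) requires \Diamond s \lor \neg r at every successor {0, 2}.
  \Diamond s \lor \neg r fails at 2, so \Box (\Diamond s \lor \neg r) is false at 1.
    At 2: \Diamond s is false, \neg r is false, so \Diamond s \lor \neg r is false.
      At 2: no accessible worlds, so \Diamond s is false.

No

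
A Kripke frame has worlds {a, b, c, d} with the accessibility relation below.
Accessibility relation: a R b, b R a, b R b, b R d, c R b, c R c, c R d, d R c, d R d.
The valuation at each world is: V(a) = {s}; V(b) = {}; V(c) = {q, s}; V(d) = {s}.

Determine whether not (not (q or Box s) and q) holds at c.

Yes

Recall that Box ψ holds at a world iff ψ holds at every accessible world, and Dia ψ holds iff ψ holds at some accessible world.
At c: not (q or Box s) and q is false, so not (not (q or Box s) and q) is true.
  At c: not (q or Box s) is false, q is true, so not (q or Box s) and q is false.
    At c: q or Box s is true, so not (q or Box s) is false.
      At c: q is true, Box s is false, so q or Box s is true.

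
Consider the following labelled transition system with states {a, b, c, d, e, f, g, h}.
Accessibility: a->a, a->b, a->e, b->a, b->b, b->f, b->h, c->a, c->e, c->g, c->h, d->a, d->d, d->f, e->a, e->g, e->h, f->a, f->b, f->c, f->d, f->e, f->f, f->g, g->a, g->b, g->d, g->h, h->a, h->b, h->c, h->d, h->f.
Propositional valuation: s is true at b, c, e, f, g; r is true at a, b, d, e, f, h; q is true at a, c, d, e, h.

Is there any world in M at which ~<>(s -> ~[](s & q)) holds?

No

Let φ = ~<>(s -> ~[](s & q)). Evaluate φ at each world:
  a (successors {a, b, e}): φ is false.
  b (successors {a, b, f, h}): φ is false.
  c (successors {a, e, g, h}): φ is false.
  d (successors {a, d, f}): φ is false.
  e (successors {a, g, h}): φ is false.
  f (successors {a, b, c, d, e, f, g}): φ is false.
  g (successors {a, b, d, h}): φ is false.
  h (successors {a, b, c, d, f}): φ is false.
For instance, at b:
  At b: <>(s -> ~[](s & q)) is true, so ~<>(s -> ~[](s & q)) is false.
    At b: <>(s -> ~[](s & q)) requires s -> ~[](s & q) at some successor in {a, b, f, h}.
      s -> ~[](s & q) holds at a, so <>(s -> ~[](s & q)) is true at b.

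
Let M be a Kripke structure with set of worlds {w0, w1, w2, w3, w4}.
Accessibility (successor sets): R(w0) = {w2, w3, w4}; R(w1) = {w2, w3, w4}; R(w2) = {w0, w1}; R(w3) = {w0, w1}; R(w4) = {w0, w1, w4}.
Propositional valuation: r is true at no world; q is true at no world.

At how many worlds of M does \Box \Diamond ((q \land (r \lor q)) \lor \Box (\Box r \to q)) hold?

Recall that \Box ψ holds at a world iff ψ holds at every accessible world, and \Diamond ψ holds iff ψ holds at some accessible world.
Let φ = \Box \Diamond ((q \land (r \lor q)) \lor \Box (\Box r \to q)). Evaluate φ at each world:
  w0 (successors {w2, w3, w4}): φ is true.
  w1 (successors {w2, w3, w4}): φ is true.
  w2 (successors {w0, w1}): φ is true.
  w3 (successors {w0, w1}): φ is true.
  w4 (successors {w0, w1, w4}): φ is true.
For instance, at w0:
  At w0: \Box \Diamond ((q \land (r \lor q)) \lor \Box (\Box r \to q)) requires \Diamond ((q \land (r \lor q)) \lor \Box (\Box r \to q)) at every successor {w2, w3, w4}.
      At w2: \Diamond ((q \land (r \lor q)) \lor \Box (\Box r \to q)) requires (q \land (r \lor q)) \lor \Box (\Box r \to q) at some successor in {w0, w1}.
        (q \land (r \lor q)) \lor \Box (\Box r \to q) holds at w0, so \Diamond ((q \land (r \lor q)) \lor \Box (\Box r \to q)) is true at w2.
      At w3: \Diamond ((q \land (r \lor q)) \lor \Box (\Box r \to q)) requires (q \land (r \lor q)) \lor \Box (\Box r \to q) at some successor in {w0, w1}.
        (q \land (r \lor q)) \lor \Box (\Box r \to q) holds at w0, so \Diamond ((q \land (r \lor q)) \lor \Box (\Box r \to q)) is true at w3.
      At w4: \Diamond ((q \land (r \lor q)) \lor \Box (\Box r \to q)) requires (q \land (r \lor q)) \lor \Box (\Box r \to q) at some successor in {w0, w1, w4}.
        (q \land (r \lor q)) \lor \Box (\Box r \to q) holds at w0, so \Diamond ((q \land (r \lor q)) \lor \Box (\Box r \to q)) is true at w4.
  So \Box \Diamond ((q \land (r \lor q)) \lor \Box (\Box r \to q)) is true at w0.
Satisfying worlds: {w0, w1, w2, w3, w4}

5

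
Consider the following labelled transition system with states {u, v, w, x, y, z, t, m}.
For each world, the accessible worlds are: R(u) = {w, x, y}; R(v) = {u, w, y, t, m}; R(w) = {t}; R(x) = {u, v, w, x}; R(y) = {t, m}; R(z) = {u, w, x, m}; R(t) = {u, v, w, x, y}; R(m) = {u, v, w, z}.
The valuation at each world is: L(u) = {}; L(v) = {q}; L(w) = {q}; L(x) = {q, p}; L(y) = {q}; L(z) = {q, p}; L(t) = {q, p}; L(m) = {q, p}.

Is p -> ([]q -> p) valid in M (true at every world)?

Let φ = p -> ([]q -> p). Evaluate φ at each world:
  u (successors {w, x, y}): φ is true.
  v (successors {u, w, y, t, m}): φ is true.
  w (successors {t}): φ is true.
  x (successors {u, v, w, x}): φ is true.
  y (successors {t, m}): φ is true.
  z (successors {u, w, x, m}): φ is true.
  t (successors {u, v, w, x, y}): φ is true.
  m (successors {u, v, w, z}): φ is true.
For instance, at w:
  At w: p is false, []q -> p is false, so p -> ([]q -> p) is true.
    At w: []q is true, p is false, so []q -> p is false.
      At w: []q requires q at every successor {t}.
        At t: q is true.
      So []q is true at w.

Yes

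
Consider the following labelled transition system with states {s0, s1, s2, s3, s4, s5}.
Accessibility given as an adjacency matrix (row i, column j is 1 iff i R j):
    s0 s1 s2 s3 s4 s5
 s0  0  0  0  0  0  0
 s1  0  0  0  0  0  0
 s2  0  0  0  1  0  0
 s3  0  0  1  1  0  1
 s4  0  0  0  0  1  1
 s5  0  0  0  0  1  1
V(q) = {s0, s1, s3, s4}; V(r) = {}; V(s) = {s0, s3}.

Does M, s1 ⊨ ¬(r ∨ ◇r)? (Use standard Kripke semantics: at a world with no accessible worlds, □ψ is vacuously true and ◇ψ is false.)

Recall that ◇ψ holds at a world iff ψ holds at some accessible world.
At s1: r ∨ ◇r is false, so ¬(r ∨ ◇r) is true.
  At s1: r is false, ◇r is false, so r ∨ ◇r is false.
    At s1: no accessible worlds, so ◇r is false.

Yes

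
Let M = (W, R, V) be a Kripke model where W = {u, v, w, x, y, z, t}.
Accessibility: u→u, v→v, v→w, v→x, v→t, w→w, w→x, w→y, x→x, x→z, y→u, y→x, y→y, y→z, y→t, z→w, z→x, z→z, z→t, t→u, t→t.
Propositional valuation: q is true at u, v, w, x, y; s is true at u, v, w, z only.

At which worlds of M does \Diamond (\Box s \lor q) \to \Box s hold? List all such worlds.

u

Recall that \Box ψ holds at a world iff ψ holds at every accessible world, and \Diamond ψ holds iff ψ holds at some accessible world.
Let φ = \Diamond (\Box s \lor q) \to \Box s. Evaluate φ at each world:
  u (successors {u}): φ is true.
  v (successors {v, w, x, t}): φ is false.
  w (successors {w, x, y}): φ is false.
  x (successors {x, z}): φ is false.
  y (successors {u, x, y, z, t}): φ is false.
  z (successors {w, x, z, t}): φ is false.
  t (successors {u, t}): φ is false.
For instance, at t:
  At t: \Diamond (\Box s \lor q) is true, \Box s is false, so \Diamond (\Box s \lor q) \to \Box s is false.
    At t: \Diamond (\Box s \lor q) requires \Box s \lor q at some successor in {u, t}.
      \Box s \lor q holds at u, so \Diamond (\Box s \lor q) is true at t.
    At t: \Box s requires s at every successor {u, t}.
      s fails at t, so \Box s is false at t.
Satisfying worlds: {u}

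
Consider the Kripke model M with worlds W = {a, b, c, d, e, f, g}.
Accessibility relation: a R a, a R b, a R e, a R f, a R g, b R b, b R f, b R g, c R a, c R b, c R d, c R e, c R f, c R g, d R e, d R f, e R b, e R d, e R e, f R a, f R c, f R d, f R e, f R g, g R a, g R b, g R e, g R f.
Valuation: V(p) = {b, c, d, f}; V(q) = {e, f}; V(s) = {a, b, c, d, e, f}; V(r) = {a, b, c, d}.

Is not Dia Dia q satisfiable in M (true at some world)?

No

Recall that Dia ψ holds at a world iff ψ holds at some accessible world.
Let φ = not Dia Dia q. Evaluate φ at each world:
  a (successors {a, b, e, f, g}): φ is false.
  b (successors {b, f, g}): φ is false.
  c (successors {a, b, d, e, f, g}): φ is false.
  d (successors {e, f}): φ is false.
  e (successors {b, d, e}): φ is false.
  f (successors {a, c, d, e, g}): φ is false.
  g (successors {a, b, e, f}): φ is false.
For instance, at c:
  At c: Dia Dia q is true, so not Dia Dia q is false.
    At c: Dia Dia q requires Dia q at some successor in {a, b, d, e, f, g}.
      Dia q holds at a, so Dia Dia q is true at c.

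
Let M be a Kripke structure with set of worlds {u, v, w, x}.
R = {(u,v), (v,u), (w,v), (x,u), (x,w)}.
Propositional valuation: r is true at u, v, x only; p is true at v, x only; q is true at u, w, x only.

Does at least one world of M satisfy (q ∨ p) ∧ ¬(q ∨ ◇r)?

Let φ = (q ∨ p) ∧ ¬(q ∨ ◇r). Evaluate φ at each world:
  u (successors {v}): φ is false.
  v (successors {u}): φ is false.
  w (successors {v}): φ is false.
  x (successors {u, w}): φ is false.
For instance, at u:
  At u: q ∨ p is true, ¬(q ∨ ◇r) is false, so (q ∨ p) ∧ ¬(q ∨ ◇r) is false.
    At u: q ∨ ◇r is true, so ¬(q ∨ ◇r) is false.
      At u: q is true, ◇r is true, so q ∨ ◇r is true.

No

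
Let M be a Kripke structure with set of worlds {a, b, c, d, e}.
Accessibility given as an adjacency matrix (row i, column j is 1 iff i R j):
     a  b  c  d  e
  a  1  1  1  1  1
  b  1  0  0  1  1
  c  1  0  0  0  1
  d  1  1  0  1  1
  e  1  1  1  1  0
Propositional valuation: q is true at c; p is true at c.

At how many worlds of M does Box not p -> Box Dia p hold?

Let φ = Box not p -> Box Dia p. Evaluate φ at each world:
  a (successors {a, b, c, d, e}): φ is true.
  b (successors {a, d, e}): φ is false.
  c (successors {a, e}): φ is true.
  d (successors {a, b, d, e}): φ is false.
  e (successors {a, b, c, d}): φ is true.
For instance, at b:
  At b: Box not p is true, Box Dia p is false, so Box not p -> Box Dia p is false.
    At b: Box not p requires not p at every successor {a, d, e}.
      At a: not p is true.
      At d: not p is true.
      At e: not p is true.
    So Box not p is true at b.
    At b: Box Dia p requires Dia p at every successor {a, d, e}.
      Dia p fails at d, so Box Dia p is false at b.
Satisfying worlds: {a, c, e}

3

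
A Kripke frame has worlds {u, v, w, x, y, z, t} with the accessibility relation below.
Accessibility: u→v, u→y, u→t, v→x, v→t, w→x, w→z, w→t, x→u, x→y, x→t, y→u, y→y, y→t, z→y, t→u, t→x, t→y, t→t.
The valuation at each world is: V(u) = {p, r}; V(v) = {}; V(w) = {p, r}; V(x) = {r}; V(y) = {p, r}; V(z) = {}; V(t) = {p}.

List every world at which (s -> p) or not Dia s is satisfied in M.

u, v, w, x, y, z, t

Recall that Dia ψ holds at a world iff ψ holds at some accessible world.
Let φ = (s -> p) or not Dia s. Evaluate φ at each world:
  u (successors {v, y, t}): φ is true.
  v (successors {x, t}): φ is true.
  w (successors {x, z, t}): φ is true.
  x (successors {u, y, t}): φ is true.
  y (successors {u, y, t}): φ is true.
  z (successors {y}): φ is true.
  t (successors {u, x, y, t}): φ is true.
For instance, at y:
  At y: s -> p is true, not Dia s is true, so (s -> p) or not Dia s is true.
    At y: Dia s is false, so not Dia s is true.
      At y: Dia s requires s at some successor in {u, y, t}.
        At u: s is false.
        At y: s is false.
        At t: s is false.
      So Dia s is false at y.
Satisfying worlds: {u, v, w, x, y, z, t}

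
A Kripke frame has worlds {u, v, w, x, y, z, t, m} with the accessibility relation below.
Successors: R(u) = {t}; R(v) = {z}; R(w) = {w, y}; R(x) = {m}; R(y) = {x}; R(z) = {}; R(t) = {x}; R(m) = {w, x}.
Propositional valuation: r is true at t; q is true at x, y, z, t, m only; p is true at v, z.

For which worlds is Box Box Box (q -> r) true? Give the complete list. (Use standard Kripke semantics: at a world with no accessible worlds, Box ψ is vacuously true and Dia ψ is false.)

v, z

Recall that Box ψ holds at a world iff ψ holds at every accessible world, and Dia ψ holds iff ψ holds at some accessible world.
Let φ = Box Box Box (q -> r). Evaluate φ at each world:
  u (successors {t}): φ is false.
  v (successors {z}): φ is true.
  w (successors {w, y}): φ is false.
  x (successors {m}): φ is false.
  y (successors {x}): φ is false.
  z (successors ∅): φ is true.
  t (successors {x}): φ is false.
  m (successors {w, x}): φ is false.
For instance, at y:
  At y: Box Box Box (q -> r) requires Box Box (q -> r) at every successor {x}.
    Box Box (q -> r) fails at x, so Box Box Box (q -> r) is false at y.
      At x: Box Box (q -> r) requires Box (q -> r) at every successor {m}.
        Box (q -> r) fails at m, so Box Box (q -> r) is false at x.
Satisfying worlds: {v, z}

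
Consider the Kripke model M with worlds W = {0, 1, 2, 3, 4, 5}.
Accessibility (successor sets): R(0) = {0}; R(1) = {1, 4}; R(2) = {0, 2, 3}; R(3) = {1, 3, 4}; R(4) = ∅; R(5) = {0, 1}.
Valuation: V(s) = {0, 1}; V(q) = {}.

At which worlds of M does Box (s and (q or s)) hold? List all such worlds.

0, 4, 5

Let φ = Box (s and (q or s)). Evaluate φ at each world:
  0 (successors {0}): φ is true.
  1 (successors {1, 4}): φ is false.
  2 (successors {0, 2, 3}): φ is false.
  3 (successors {1, 3, 4}): φ is false.
  4 (successors ∅): φ is true.
  5 (successors {0, 1}): φ is true.
For instance, at 3:
  At 3: Box (s and (q or s)) requires s and (q or s) at every successor {1, 3, 4}.
    s and (q or s) fails at 3, so Box (s and (q or s)) is false at 3.
Satisfying worlds: {0, 4, 5}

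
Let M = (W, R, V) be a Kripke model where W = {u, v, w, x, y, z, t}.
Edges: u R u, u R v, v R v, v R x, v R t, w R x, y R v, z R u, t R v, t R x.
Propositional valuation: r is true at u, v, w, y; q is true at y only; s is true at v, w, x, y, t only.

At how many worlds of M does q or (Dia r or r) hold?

Let φ = q or (Dia r or r). Evaluate φ at each world:
  u (successors {u, v}): φ is true.
  v (successors {v, x, t}): φ is true.
  w (successors {x}): φ is true.
  x (successors ∅): φ is false.
  y (successors {v}): φ is true.
  z (successors {u}): φ is true.
  t (successors {v, x}): φ is true.
For instance, at w:
  At w: q is false, Dia r or r is true, so q or (Dia r or r) is true.
    At w: Dia r is false, r is true, so Dia r or r is true.
      At w: Dia r requires r at some successor in {x}.
        At x: r is false.
      So Dia r is false at w.
Satisfying worlds: {u, v, w, y, z, t}

6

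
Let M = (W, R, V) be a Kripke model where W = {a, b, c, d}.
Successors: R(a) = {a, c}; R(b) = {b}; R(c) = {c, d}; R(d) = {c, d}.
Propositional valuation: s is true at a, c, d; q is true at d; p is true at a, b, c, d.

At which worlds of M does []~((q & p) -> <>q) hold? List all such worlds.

none

Let φ = []~((q & p) -> <>q). Evaluate φ at each world:
  a (successors {a, c}): φ is false.
  b (successors {b}): φ is false.
  c (successors {c, d}): φ is false.
  d (successors {c, d}): φ is false.
For instance, at b:
  At b: []~((q & p) -> <>q) requires ~((q & p) -> <>q) at every successor {b}.
    ~((q & p) -> <>q) fails at b, so []~((q & p) -> <>q) is false at b.
      At b: (q & p) -> <>q is true, so ~((q & p) -> <>q) is false.
Satisfying worlds: none.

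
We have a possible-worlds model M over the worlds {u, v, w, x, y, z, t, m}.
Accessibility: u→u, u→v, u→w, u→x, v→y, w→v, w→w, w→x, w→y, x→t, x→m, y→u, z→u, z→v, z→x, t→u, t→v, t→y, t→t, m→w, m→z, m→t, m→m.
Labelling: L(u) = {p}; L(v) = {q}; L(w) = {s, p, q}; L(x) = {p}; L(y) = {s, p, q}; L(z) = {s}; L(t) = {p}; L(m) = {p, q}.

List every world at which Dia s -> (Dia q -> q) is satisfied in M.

v, w, x, y, z, m

Let φ = Dia s -> (Dia q -> q). Evaluate φ at each world:
  u (successors {u, v, w, x}): φ is false.
  v (successors {y}): φ is true.
  w (successors {v, w, x, y}): φ is true.
  x (successors {t, m}): φ is true.
  y (successors {u}): φ is true.
  z (successors {u, v, x}): φ is true.
  t (successors {u, v, y, t}): φ is false.
  m (successors {w, z, t, m}): φ is true.
For instance, at y:
  At y: Dia s is false, Dia q -> q is true, so Dia s -> (Dia q -> q) is true.
    At y: Dia s requires s at some successor in {u}.
      At u: s is false.
    So Dia s is false at y.
    At y: Dia q is false, q is true, so Dia q -> q is true.
      At y: Dia q requires q at some successor in {u}.
        At u: q is false.
      So Dia q is false at y.
Satisfying worlds: {v, w, x, y, z, m}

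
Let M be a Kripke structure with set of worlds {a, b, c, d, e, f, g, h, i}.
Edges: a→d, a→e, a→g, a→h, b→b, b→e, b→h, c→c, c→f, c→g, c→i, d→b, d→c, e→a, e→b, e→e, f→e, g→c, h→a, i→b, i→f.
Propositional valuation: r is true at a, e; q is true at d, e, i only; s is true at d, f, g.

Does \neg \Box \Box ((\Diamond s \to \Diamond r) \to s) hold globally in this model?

No

Let φ = \neg \Box \Box ((\Diamond s \to \Diamond r) \to s). Evaluate φ at each world:
  a (successors {d, e, g, h}): φ is true.
  b (successors {b, e, h}): φ is true.
  c (successors {c, f, g, i}): φ is true.
  d (successors {b, c}): φ is true.
  e (successors {a, b, e}): φ is true.
  f (successors {e}): φ is true.
  g (successors {c}): φ is false.
  h (successors {a}): φ is true.
  i (successors {b, f}): φ is true.
Detail at g (counterexample):
  At g: \Box \Box ((\Diamond s \to \Diamond r) \to s) is true, so \neg \Box \Box ((\Diamond s \to \Diamond r) \to s) is false.
    At g: \Box \Box ((\Diamond s \to \Diamond r) \to s) requires \Box ((\Diamond s \to \Diamond r) \to s) at every successor {c}.
      At c: \Box ((\Diamond s \to \Diamond r) \to s) is true.
    So \Box \Box ((\Diamond s \to \Diamond r) \to s) is true at g.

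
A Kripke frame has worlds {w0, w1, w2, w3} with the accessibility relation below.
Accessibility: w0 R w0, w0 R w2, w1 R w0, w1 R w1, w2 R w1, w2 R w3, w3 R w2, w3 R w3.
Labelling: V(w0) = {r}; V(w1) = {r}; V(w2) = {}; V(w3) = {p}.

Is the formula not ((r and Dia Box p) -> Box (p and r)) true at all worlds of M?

Recall that Box ψ holds at a world iff ψ holds at every accessible world, and Dia ψ holds iff ψ holds at some accessible world.
Let φ = not ((r and Dia Box p) -> Box (p and r)). Evaluate φ at each world:
  w0 (successors {w0, w2}): φ is false.
  w1 (successors {w0, w1}): φ is false.
  w2 (successors {w1, w3}): φ is false.
  w3 (successors {w2, w3}): φ is false.
Detail at w0 (counterexample):
  At w0: (r and Dia Box p) -> Box (p and r) is true, so not ((r and Dia Box p) -> Box (p and r)) is false.
    At w0: r and Dia Box p is false, Box (p and r) is false, so (r and Dia Box p) -> Box (p and r) is true.
      At w0: r is true, Dia Box p is false, so r and Dia Box p is false.
      At w0: Box (p and r) requires p and r at every successor {w0, w2}.
        p and r fails at w0, so Box (p and r) is false at w0.

No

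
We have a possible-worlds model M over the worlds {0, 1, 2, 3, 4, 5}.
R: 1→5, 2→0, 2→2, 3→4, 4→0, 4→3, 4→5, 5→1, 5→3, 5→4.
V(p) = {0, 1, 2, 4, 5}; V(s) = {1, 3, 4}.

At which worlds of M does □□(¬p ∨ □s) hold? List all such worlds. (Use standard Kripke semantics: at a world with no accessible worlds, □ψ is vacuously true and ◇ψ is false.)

0, 3

Let φ = □□(¬p ∨ □s). Evaluate φ at each world:
  0 (successors ∅): φ is true.
  1 (successors {5}): φ is false.
  2 (successors {0, 2}): φ is false.
  3 (successors {4}): φ is true.
  4 (successors {0, 3, 5}): φ is false.
  5 (successors {1, 3, 4}): φ is false.
For instance, at 4:
  At 4: □□(¬p ∨ □s) requires □(¬p ∨ □s) at every successor {0, 3, 5}.
    □(¬p ∨ □s) fails at 3, so □□(¬p ∨ □s) is false at 4.
      At 3: □(¬p ∨ □s) requires ¬p ∨ □s at every successor {4}.
        ¬p ∨ □s fails at 4, so □(¬p ∨ □s) is false at 3.
Satisfying worlds: {0, 3}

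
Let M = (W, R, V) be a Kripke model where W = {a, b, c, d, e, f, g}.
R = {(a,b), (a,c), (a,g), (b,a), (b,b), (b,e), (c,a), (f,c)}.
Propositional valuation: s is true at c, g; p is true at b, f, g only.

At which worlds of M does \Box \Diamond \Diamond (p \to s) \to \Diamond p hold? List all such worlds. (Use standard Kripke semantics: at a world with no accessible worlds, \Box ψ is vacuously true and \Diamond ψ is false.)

a, b

Recall that \Box ψ holds at a world iff ψ holds at every accessible world, and \Diamond ψ holds iff ψ holds at some accessible world.
Let φ = \Box \Diamond \Diamond (p \to s) \to \Diamond p. Evaluate φ at each world:
  a (successors {b, c, g}): φ is true.
  b (successors {a, b, e}): φ is true.
  c (successors {a}): φ is false.
  d (successors ∅): φ is false.
  e (successors ∅): φ is false.
  f (successors {c}): φ is false.
  g (successors ∅): φ is false.
For instance, at b:
  At b: \Box \Diamond \Diamond (p \to s) is false, \Diamond p is true, so \Box \Diamond \Diamond (p \to s) \to \Diamond p is true.
    At b: \Box \Diamond \Diamond (p \to s) requires \Diamond \Diamond (p \to s) at every successor {a, b, e}.
      \Diamond \Diamond (p \to s) fails at e, so \Box \Diamond \Diamond (p \to s) is false at b.
    At b: \Diamond p requires p at some successor in {a, b, e}.
      p holds at b, so \Diamond p is true at b.
Satisfying worlds: {a, b}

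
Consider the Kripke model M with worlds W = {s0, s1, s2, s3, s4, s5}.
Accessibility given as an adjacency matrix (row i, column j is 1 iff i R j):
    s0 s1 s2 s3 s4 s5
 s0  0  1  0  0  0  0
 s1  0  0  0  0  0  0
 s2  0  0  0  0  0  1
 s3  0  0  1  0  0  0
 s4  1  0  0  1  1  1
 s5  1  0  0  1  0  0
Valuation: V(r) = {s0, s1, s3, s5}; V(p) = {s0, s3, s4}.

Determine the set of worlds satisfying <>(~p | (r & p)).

Let φ = <>(~p | (r & p)). Evaluate φ at each world:
  s0 (successors {s1}): φ is true.
  s1 (successors ∅): φ is false.
  s2 (successors {s5}): φ is true.
  s3 (successors {s2}): φ is true.
  s4 (successors {s0, s3, s4, s5}): φ is true.
  s5 (successors {s0, s3}): φ is true.
For instance, at s3:
  At s3: <>(~p | (r & p)) requires ~p | (r & p) at some successor in {s2}.
    ~p | (r & p) holds at s2, so <>(~p | (r & p)) is true at s3.
Satisfying worlds: {s0, s2, s3, s4, s5}

s0, s2, s3, s4, s5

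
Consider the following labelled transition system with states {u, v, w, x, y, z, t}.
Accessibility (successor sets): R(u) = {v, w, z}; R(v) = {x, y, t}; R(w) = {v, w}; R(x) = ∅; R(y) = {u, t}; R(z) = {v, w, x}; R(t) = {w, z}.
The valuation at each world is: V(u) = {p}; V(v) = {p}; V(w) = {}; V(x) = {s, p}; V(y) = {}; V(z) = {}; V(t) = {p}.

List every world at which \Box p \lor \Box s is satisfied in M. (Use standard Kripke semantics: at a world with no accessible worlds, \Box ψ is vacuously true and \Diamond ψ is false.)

Let φ = \Box p \lor \Box s. Evaluate φ at each world:
  u (successors {v, w, z}): φ is false.
  v (successors {x, y, t}): φ is false.
  w (successors {v, w}): φ is false.
  x (successors ∅): φ is true.
  y (successors {u, t}): φ is true.
  z (successors {v, w, x}): φ is false.
  t (successors {w, z}): φ is false.
For instance, at z:
  At z: \Box p is false, \Box s is false, so \Box p \lor \Box s is false.
    At z: \Box p requires p at every successor {v, w, x}.
      p fails at w, so \Box p is false at z.
    At z: \Box s requires s at every successor {v, w, x}.
      s fails at v, so \Box s is false at z.
Satisfying worlds: {x, y}

x, y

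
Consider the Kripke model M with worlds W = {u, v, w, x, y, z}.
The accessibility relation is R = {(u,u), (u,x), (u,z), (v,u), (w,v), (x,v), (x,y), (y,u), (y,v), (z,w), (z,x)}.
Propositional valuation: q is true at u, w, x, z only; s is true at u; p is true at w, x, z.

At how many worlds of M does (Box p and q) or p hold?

3

Let φ = (Box p and q) or p. Evaluate φ at each world:
  u (successors {u, x, z}): φ is false.
  v (successors {u}): φ is false.
  w (successors {v}): φ is true.
  x (successors {v, y}): φ is true.
  y (successors {u, v}): φ is false.
  z (successors {w, x}): φ is true.
For instance, at w:
  At w: Box p and q is false, p is true, so (Box p and q) or p is true.
    At w: Box p is false, q is true, so Box p and q is false.
      At w: Box p requires p at every successor {v}.
        p fails at v, so Box p is false at w.
Satisfying worlds: {w, x, z}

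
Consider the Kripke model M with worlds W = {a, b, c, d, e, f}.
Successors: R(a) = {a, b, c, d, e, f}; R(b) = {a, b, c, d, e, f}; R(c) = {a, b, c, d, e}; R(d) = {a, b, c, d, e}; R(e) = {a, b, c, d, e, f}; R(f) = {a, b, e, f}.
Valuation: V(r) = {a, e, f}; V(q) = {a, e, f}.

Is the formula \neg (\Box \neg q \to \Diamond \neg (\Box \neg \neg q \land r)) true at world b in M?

At b: \Box \neg q \to \Diamond \neg (\Box \neg \neg q \land r) is true, so \neg (\Box \neg q \to \Diamond \neg (\Box \neg \neg q \land r)) is false.
  At b: \Box \neg q is false, \Diamond \neg (\Box \neg \neg q \land r) is true, so \Box \neg q \to \Diamond \neg (\Box \neg \neg q \land r) is true.
    At b: \Box \neg q requires \neg q at every successor {a, b, c, d, e, f}.
      \neg q fails at a, so \Box \neg q is false at b.
    At b: \Diamond \neg (\Box \neg \neg q \land r) requires \neg (\Box \neg \neg q \land r) at some successor in {a, b, c, d, e, f}.
      \neg (\Box \neg \neg q \land r) holds at a, so \Diamond \neg (\Box \neg \neg q \land r) is true at b.

No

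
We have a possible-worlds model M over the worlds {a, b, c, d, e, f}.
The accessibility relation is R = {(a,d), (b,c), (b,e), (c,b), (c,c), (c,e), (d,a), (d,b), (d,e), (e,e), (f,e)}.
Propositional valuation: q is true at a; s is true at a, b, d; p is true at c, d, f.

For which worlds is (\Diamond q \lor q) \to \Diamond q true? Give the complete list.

Let φ = (\Diamond q \lor q) \to \Diamond q. Evaluate φ at each world:
  a (successors {d}): φ is false.
  b (successors {c, e}): φ is true.
  c (successors {b, c, e}): φ is true.
  d (successors {a, b, e}): φ is true.
  e (successors {e}): φ is true.
  f (successors {e}): φ is true.
For instance, at d:
  At d: \Diamond q \lor q is true, \Diamond q is true, so (\Diamond q \lor q) \to \Diamond q is true.
    At d: \Diamond q is true, q is false, so \Diamond q \lor q is true.
      At d: \Diamond q requires q at some successor in {a, b, e}.
        q holds at a, so \Diamond q is true at d.
    At d: \Diamond q requires q at some successor in {a, b, e}.
      q holds at a, so \Diamond q is true at d.
Satisfying worlds: {b, c, d, e, f}

b, c, d, e, f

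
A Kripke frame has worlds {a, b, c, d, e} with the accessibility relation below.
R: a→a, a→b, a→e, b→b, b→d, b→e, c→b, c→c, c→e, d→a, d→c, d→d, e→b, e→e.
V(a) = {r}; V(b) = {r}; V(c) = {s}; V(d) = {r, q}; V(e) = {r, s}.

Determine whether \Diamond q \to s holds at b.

Recall that \Diamond ψ holds at a world iff ψ holds at some accessible world.
At b: \Diamond q is true, s is false, so \Diamond q \to s is false.
  At b: \Diamond q requires q at some successor in {b, d, e}.
    q holds at d, so \Diamond q is true at b.

No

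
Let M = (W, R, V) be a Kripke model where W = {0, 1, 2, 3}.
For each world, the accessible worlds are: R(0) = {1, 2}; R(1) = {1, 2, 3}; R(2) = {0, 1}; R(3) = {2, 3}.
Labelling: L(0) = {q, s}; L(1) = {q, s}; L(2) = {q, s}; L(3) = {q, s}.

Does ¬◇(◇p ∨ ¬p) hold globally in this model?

No

Let φ = ¬◇(◇p ∨ ¬p). Evaluate φ at each world:
  0 (successors {1, 2}): φ is false.
  1 (successors {1, 2, 3}): φ is false.
  2 (successors {0, 1}): φ is false.
  3 (successors {2, 3}): φ is false.
Detail at 0 (counterexample):
  At 0: ◇(◇p ∨ ¬p) is true, so ¬◇(◇p ∨ ¬p) is false.
    At 0: ◇(◇p ∨ ¬p) requires ◇p ∨ ¬p at some successor in {1, 2}.
      ◇p ∨ ¬p holds at 1, so ◇(◇p ∨ ¬p) is true at 0.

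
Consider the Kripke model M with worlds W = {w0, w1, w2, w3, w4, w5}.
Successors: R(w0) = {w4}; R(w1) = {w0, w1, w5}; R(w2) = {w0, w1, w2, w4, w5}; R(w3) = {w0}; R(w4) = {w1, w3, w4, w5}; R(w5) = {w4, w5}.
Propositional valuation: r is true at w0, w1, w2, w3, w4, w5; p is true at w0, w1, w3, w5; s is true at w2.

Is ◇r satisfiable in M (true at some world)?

Let φ = ◇r. Evaluate φ at each world:
  w0 (successors {w4}): φ is true.
  w1 (successors {w0, w1, w5}): φ is true.
  w2 (successors {w0, w1, w2, w4, w5}): φ is true.
  w3 (successors {w0}): φ is true.
  w4 (successors {w1, w3, w4, w5}): φ is true.
  w5 (successors {w4, w5}): φ is true.
Detail at w0 (witness):
  At w0: ◇r requires r at some successor in {w4}.
    r holds at w4, so ◇r is true at w0.

Yes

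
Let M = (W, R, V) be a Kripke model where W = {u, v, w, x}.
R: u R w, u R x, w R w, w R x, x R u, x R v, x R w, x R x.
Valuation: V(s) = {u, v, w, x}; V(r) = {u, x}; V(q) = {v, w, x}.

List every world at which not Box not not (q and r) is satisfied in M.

u, w, x

Recall that Box ψ holds at a world iff ψ holds at every accessible world, and Dia ψ holds iff ψ holds at some accessible world.
Let φ = not Box not not (q and r). Evaluate φ at each world:
  u (successors {w, x}): φ is true.
  v (successors ∅): φ is false.
  w (successors {w, x}): φ is true.
  x (successors {u, v, w, x}): φ is true.
For instance, at x:
  At x: Box not not (q and r) is false, so not Box not not (q and r) is true.
    At x: Box not not (q and r) requires not not (q and r) at every successor {u, v, w, x}.
      not not (q and r) fails at u, so Box not not (q and r) is false at x.
Satisfying worlds: {u, w, x}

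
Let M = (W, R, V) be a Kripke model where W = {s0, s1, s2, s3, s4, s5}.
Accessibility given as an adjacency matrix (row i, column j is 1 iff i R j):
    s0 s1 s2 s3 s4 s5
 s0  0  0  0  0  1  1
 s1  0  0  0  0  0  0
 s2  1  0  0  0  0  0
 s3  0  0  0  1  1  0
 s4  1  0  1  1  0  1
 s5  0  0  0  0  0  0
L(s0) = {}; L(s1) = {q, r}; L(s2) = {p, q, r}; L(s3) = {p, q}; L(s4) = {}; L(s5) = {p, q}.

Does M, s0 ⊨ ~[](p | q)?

Yes

At s0: [](p | q) is false, so ~[](p | q) is true.
  At s0: [](p | q) requires p | q at every successor {s4, s5}.
    p | q fails at s4, so [](p | q) is false at s0.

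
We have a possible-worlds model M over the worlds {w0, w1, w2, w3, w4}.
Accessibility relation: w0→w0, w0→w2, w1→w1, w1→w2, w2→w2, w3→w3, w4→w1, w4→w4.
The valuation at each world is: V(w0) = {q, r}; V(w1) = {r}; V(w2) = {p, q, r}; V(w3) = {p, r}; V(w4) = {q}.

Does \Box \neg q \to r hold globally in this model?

Let φ = \Box \neg q \to r. Evaluate φ at each world:
  w0 (successors {w0, w2}): φ is true.
  w1 (successors {w1, w2}): φ is true.
  w2 (successors {w2}): φ is true.
  w3 (successors {w3}): φ is true.
  w4 (successors {w1, w4}): φ is true.
For instance, at w0:
  At w0: \Box \neg q is false, r is true, so \Box \neg q \to r is true.
    At w0: \Box \neg q requires \neg q at every successor {w0, w2}.
      \neg q fails at w0, so \Box \neg q is false at w0.

Yes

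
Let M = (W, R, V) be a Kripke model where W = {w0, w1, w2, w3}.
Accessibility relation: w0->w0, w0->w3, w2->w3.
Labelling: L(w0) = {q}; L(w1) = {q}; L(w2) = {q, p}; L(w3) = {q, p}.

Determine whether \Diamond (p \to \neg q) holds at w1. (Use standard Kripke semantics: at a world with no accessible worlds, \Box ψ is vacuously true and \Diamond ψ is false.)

At w1: no accessible worlds, so \Diamond (p \to \neg q) is false.

No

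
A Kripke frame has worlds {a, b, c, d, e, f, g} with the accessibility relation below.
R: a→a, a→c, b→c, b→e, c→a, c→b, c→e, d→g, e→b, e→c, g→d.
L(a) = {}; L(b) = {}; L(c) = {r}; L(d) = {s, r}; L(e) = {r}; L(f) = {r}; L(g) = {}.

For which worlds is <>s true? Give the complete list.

g

Recall that <>ψ holds at a world iff ψ holds at some accessible world.
Let φ = <>s. Evaluate φ at each world:
  a (successors {a, c}): φ is false.
  b (successors {c, e}): φ is false.
  c (successors {a, b, e}): φ is false.
  d (successors {g}): φ is false.
  e (successors {b, c}): φ is false.
  f (successors ∅): φ is false.
  g (successors {d}): φ is true.
For instance, at b:
  At b: <>s requires s at some successor in {c, e}.
    At c: s is false.
    At e: s is false.
  So <>s is false at b.
Satisfying worlds: {g}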